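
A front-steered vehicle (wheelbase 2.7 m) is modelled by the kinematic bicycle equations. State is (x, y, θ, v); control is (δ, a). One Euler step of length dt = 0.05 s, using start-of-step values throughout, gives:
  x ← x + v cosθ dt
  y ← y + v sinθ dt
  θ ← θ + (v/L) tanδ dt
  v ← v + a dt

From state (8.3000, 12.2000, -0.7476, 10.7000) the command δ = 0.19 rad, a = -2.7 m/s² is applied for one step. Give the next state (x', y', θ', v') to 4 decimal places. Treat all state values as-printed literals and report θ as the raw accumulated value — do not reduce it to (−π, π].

x' = 8.3000 + 10.7000·cos(-0.7476)·0.05 = 8.6923
y' = 12.2000 + 10.7000·sin(-0.7476)·0.05 = 11.8363
θ' = -0.7476 + (10.7000/2.7)·tan(0.19)·0.05 = -0.7095
v' = 10.7000 − 2.7000·0.05 = 10.5650

(8.6923, 11.8363, -0.7095, 10.5650)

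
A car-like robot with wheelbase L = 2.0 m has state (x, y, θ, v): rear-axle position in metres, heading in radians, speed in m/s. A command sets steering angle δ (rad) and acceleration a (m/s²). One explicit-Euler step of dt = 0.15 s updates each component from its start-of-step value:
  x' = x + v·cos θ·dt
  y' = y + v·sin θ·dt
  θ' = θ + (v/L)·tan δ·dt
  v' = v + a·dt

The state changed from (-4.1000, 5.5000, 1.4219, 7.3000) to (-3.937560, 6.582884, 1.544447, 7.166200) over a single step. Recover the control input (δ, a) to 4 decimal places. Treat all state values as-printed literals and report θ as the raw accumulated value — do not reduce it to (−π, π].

a = (v'−v)/dt = (-0.133800)/0.15 = -0.8920
Δθ = θ'−θ = 0.122547;  (v·dt/L) = 7.3000·0.15/2.0 = 0.547500
tan δ = Δθ·L/(v·dt) = 0.223830  →  δ = 0.2202

δ = 0.2202, a = -0.8920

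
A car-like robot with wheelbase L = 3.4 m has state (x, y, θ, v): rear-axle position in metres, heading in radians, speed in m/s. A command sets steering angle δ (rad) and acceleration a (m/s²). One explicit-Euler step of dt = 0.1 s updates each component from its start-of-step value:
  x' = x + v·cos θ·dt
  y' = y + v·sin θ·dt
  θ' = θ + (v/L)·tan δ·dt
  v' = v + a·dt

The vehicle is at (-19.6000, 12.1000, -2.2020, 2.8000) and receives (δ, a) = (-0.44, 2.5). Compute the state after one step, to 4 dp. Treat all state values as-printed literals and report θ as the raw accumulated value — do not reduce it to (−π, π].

(-19.7652, 11.8740, -2.2408, 3.0500)

x' = -19.6000 + 2.8000·cos(-2.2020)·0.1 = -19.7652
y' = 12.1000 + 2.8000·sin(-2.2020)·0.1 = 11.8740
θ' = -2.2020 + (2.8000/3.4)·tan(-0.44)·0.1 = -2.2408
v' = 2.8000 + 2.5000·0.1 = 3.0500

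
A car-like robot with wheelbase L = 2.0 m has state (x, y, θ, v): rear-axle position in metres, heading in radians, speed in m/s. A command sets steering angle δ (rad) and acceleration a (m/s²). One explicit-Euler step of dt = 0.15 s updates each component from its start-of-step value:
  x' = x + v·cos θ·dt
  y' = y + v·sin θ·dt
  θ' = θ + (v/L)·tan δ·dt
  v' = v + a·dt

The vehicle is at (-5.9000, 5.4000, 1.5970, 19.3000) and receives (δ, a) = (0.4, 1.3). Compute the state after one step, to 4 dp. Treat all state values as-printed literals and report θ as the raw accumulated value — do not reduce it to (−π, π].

x' = -5.9000 + 19.3000·cos(1.5970)·0.15 = -5.9759
y' = 5.4000 + 19.3000·sin(1.5970)·0.15 = 8.2940
θ' = 1.5970 + (19.3000/2.0)·tan(0.4)·0.15 = 2.2090
v' = 19.3000 + 1.3000·0.15 = 19.4950

(-5.9759, 8.2940, 2.2090, 19.4950)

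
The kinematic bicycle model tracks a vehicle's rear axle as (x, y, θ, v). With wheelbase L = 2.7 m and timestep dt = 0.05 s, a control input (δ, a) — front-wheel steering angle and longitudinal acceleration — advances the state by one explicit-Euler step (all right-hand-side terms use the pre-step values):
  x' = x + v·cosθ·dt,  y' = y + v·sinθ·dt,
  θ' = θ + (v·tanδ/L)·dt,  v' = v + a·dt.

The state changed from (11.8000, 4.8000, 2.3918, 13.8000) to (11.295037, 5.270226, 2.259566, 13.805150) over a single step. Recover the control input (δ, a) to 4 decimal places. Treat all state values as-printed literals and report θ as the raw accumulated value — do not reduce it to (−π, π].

a = (v'−v)/dt = (0.005150)/0.05 = 0.1030
Δθ = θ'−θ = -0.132234;  (v·dt/L) = 13.8000·0.05/2.7 = 0.255556
tan δ = Δθ·L/(v·dt) = -0.517437  →  δ = -0.4775

δ = -0.4775, a = 0.1030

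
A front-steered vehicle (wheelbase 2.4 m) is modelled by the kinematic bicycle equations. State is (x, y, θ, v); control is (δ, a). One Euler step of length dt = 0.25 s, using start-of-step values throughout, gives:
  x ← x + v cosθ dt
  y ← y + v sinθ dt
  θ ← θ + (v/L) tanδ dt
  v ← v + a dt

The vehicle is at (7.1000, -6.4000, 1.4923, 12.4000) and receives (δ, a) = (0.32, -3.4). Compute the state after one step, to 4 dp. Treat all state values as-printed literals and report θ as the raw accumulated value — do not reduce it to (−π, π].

x' = 7.1000 + 12.4000·cos(1.4923)·0.25 = 7.3431
y' = -6.4000 + 12.4000·sin(1.4923)·0.25 = -3.3095
θ' = 1.4923 + (12.4000/2.4)·tan(0.32)·0.25 = 1.9203
v' = 12.4000 − 3.4000·0.25 = 11.5500

(7.3431, -3.3095, 1.9203, 11.5500)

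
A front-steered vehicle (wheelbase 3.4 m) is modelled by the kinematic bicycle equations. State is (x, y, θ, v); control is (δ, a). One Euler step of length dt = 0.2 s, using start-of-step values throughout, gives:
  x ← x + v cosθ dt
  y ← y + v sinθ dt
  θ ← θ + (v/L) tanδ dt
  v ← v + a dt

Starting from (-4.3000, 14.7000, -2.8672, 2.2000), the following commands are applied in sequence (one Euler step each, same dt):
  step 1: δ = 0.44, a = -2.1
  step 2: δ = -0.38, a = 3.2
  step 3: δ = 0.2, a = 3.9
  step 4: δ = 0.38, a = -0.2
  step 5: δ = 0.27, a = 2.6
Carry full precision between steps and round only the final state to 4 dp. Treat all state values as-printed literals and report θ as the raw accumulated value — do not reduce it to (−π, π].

(-6.7128, 13.8762, -2.6926, 3.6800)

after step 1 (δ=0.44, a=-2.1): (-4.723540, 14.580777, -2.806275, 1.780000)
after step 2 (δ=-0.38, a=3.2): (-5.059713, 14.463628, -2.848096, 2.420000)
after step 3 (δ=0.2, a=3.9): (-5.523016, 14.323607, -2.819240, 3.200000)
after step 4 (δ=0.38, a=-0.2): (-6.130051, 14.120855, -2.744056, 3.160000)
after step 5 (δ=0.27, a=2.6): (-6.712766, 13.876178, -2.692612, 3.680000)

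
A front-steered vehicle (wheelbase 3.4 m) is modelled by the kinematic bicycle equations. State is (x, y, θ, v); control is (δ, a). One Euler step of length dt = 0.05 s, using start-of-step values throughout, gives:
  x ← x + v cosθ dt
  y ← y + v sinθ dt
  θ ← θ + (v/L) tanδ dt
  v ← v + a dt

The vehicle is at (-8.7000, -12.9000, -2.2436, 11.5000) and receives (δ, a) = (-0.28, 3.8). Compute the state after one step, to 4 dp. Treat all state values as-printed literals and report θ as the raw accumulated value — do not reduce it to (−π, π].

(-9.0583, -13.3497, -2.2922, 11.6900)

x' = -8.7000 + 11.5000·cos(-2.2436)·0.05 = -9.0583
y' = -12.9000 + 11.5000·sin(-2.2436)·0.05 = -13.3497
θ' = -2.2436 + (11.5000/3.4)·tan(-0.28)·0.05 = -2.2922
v' = 11.5000 + 3.8000·0.05 = 11.6900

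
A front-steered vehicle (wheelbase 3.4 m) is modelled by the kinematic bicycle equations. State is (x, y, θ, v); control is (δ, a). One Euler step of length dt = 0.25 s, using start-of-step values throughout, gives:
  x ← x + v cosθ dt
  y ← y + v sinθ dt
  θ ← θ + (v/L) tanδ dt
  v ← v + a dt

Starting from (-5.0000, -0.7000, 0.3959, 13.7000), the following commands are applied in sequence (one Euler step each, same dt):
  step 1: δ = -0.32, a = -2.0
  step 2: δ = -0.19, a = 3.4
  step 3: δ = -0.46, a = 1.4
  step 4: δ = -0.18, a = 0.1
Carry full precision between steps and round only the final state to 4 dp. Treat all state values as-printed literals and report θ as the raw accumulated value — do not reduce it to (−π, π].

after step 1 (δ=-0.32, a=-2.0): (-1.839924, 0.620813, 0.062074, 13.200000)
after step 2 (δ=-0.19, a=3.4): (1.453720, 0.825525, -0.124589, 14.050000)
after step 3 (δ=-0.46, a=1.4): (4.938994, 0.389036, -0.636432, 14.400000)
after step 4 (δ=-0.18, a=0.1): (7.834192, -1.750551, -0.829105, 14.425000)

(7.8342, -1.7506, -0.8291, 14.4250)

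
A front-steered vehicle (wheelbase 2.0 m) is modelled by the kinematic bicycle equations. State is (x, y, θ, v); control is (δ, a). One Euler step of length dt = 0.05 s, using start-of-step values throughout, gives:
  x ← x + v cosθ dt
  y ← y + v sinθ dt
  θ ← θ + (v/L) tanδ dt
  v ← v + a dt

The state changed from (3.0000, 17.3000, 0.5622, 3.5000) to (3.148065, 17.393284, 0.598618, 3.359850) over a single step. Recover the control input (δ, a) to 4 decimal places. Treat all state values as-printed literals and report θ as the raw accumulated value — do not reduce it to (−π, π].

δ = 0.3944, a = -2.8030

a = (v'−v)/dt = (-0.140150)/0.05 = -2.8030
Δθ = θ'−θ = 0.036418;  (v·dt/L) = 3.5000·0.05/2.0 = 0.087500
tan δ = Δθ·L/(v·dt) = 0.416206  →  δ = 0.3944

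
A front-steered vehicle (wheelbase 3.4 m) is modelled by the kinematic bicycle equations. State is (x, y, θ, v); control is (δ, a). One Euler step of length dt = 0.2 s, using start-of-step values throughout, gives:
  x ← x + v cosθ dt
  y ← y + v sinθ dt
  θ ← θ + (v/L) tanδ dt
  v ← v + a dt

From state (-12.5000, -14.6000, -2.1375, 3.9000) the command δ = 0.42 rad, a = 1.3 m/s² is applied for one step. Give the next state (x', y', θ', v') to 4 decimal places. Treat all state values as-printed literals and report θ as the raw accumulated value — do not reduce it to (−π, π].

(-12.9187, -15.2581, -2.0351, 4.1600)

x' = -12.5000 + 3.9000·cos(-2.1375)·0.2 = -12.9187
y' = -14.6000 + 3.9000·sin(-2.1375)·0.2 = -15.2581
θ' = -2.1375 + (3.9000/3.4)·tan(0.42)·0.2 = -2.0351
v' = 3.9000 + 1.3000·0.2 = 4.1600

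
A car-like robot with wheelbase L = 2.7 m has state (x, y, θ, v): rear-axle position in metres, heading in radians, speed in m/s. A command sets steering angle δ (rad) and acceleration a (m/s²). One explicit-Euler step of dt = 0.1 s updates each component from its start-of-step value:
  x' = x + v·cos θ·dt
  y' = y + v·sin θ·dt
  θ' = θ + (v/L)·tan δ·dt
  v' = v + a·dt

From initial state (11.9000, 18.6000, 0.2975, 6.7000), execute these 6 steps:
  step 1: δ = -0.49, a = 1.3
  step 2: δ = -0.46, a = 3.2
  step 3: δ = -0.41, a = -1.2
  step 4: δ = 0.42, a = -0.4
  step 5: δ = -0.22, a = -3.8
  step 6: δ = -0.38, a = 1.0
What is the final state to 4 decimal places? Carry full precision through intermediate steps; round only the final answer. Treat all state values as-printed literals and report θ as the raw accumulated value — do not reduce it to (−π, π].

(15.9890, 18.9017, -0.1147, 6.7100)

after step 1 (δ=-0.49, a=1.3): (12.540568, 18.796398, 0.165141, 6.830000)
after step 2 (δ=-0.46, a=3.2): (13.214276, 18.908677, 0.039811, 7.150000)
after step 3 (δ=-0.41, a=-1.2): (13.928710, 18.937134, -0.075286, 7.030000)
after step 4 (δ=0.42, a=-0.4): (14.629718, 18.884258, 0.040988, 6.990000)
after step 5 (δ=-0.22, a=-3.8): (15.328131, 18.912900, -0.016905, 6.610000)
after step 6 (δ=-0.38, a=1.0): (15.989037, 18.901727, -0.114687, 6.710000)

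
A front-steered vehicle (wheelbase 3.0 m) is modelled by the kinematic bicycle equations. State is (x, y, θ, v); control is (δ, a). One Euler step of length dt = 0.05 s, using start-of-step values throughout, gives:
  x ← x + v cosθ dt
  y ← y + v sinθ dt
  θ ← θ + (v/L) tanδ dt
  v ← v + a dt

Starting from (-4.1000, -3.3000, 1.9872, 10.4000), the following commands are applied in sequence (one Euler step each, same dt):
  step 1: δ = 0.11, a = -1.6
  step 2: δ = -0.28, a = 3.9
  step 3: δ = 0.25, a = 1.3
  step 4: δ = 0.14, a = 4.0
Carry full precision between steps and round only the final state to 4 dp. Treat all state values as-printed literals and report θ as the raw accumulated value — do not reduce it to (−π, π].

(-4.9469, -1.3889, 2.0265, 10.7800)

after step 1 (δ=0.11, a=-1.6): (-4.310327, -2.824434, 2.006344, 10.320000)
after step 2 (δ=-0.28, a=3.9): (-4.528030, -2.356608, 1.956885, 10.515000)
after step 3 (δ=0.25, a=1.3): (-4.726011, -1.869559, 2.001633, 10.580000)
after step 4 (δ=0.14, a=4.0): (-4.946938, -1.388901, 2.026482, 10.780000)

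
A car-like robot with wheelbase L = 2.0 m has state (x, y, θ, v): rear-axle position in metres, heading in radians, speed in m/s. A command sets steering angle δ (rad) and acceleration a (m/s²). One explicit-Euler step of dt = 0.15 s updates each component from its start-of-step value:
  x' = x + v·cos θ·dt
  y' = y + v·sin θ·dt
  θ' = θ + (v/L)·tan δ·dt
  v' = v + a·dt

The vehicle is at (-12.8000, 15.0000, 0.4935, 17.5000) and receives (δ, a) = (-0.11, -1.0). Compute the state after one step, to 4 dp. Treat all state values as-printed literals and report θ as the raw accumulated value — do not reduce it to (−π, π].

(-10.4882, 16.2435, 0.3485, 17.3500)

x' = -12.8000 + 17.5000·cos(0.4935)·0.15 = -10.4882
y' = 15.0000 + 17.5000·sin(0.4935)·0.15 = 16.2435
θ' = 0.4935 + (17.5000/2.0)·tan(-0.11)·0.15 = 0.3485
v' = 17.5000 − 1.0000·0.15 = 17.3500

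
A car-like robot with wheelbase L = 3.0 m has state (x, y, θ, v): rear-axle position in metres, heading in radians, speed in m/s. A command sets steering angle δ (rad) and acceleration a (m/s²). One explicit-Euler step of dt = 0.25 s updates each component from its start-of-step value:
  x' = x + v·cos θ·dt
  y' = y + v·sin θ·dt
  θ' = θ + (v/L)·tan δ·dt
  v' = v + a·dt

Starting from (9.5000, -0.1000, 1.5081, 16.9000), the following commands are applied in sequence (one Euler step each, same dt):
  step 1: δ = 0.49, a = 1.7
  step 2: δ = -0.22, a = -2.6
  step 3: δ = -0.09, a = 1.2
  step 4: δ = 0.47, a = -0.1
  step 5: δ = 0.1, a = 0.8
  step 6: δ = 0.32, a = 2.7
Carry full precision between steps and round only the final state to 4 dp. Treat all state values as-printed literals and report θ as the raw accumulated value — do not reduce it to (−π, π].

(-2.7780, 19.8536, 3.1449, 17.8250)

after step 1 (δ=0.49, a=1.7): (9.764718, 4.116699, 2.259288, 17.325000)
after step 2 (δ=-0.22, a=-2.6): (7.012757, 7.461312, 1.936438, 16.675000)
after step 3 (δ=-0.09, a=1.2): (5.522228, 11.354485, 1.811037, 16.975000)
after step 4 (δ=0.47, a=-0.1): (4.512487, 15.476358, 2.529597, 16.950000)
after step 5 (δ=0.1, a=0.8): (1.044081, 17.910812, 2.671319, 17.150000)
after step 6 (δ=0.32, a=2.7): (-2.777987, 19.853607, 3.144930, 17.825000)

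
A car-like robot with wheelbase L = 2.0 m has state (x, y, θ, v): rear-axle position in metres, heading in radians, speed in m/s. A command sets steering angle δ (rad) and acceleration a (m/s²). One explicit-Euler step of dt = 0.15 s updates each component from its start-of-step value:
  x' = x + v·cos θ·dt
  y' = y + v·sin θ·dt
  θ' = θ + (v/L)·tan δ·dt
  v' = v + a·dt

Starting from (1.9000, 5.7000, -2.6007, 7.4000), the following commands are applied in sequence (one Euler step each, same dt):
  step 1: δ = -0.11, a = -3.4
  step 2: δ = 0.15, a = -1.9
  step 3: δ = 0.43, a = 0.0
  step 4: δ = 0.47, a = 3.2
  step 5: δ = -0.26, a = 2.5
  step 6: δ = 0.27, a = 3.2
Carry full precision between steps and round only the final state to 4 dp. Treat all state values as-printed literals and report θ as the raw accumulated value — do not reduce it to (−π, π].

after step 1 (δ=-0.11, a=-3.4): (0.948453, 5.128459, -2.661997, 6.890000)
after step 2 (δ=0.15, a=-1.9): (0.031551, 4.651582, -2.583898, 6.605000)
after step 3 (δ=0.43, a=0.0): (-0.809078, 4.127246, -2.356709, 6.605000)
after step 4 (δ=0.47, a=3.2): (-1.510005, 3.427040, -2.105075, 7.085000)
after step 5 (δ=-0.26, a=2.5): (-2.051179, 2.512399, -2.246433, 7.460000)
after step 6 (δ=0.27, a=3.2): (-2.750995, 1.639233, -2.091586, 7.940000)

(-2.7510, 1.6392, -2.0916, 7.9400)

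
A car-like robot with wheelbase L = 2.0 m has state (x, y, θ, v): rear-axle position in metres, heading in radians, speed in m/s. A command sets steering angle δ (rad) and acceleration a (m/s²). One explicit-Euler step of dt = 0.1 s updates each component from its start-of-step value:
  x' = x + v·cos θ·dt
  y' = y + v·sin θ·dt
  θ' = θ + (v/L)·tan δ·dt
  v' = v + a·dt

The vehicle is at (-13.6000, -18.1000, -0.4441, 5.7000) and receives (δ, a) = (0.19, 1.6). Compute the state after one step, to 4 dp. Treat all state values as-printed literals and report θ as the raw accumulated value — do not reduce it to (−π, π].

x' = -13.6000 + 5.7000·cos(-0.4441)·0.1 = -13.0853
y' = -18.1000 + 5.7000·sin(-0.4441)·0.1 = -18.3449
θ' = -0.4441 + (5.7000/2.0)·tan(0.19)·0.1 = -0.3893
v' = 5.7000 + 1.6000·0.1 = 5.8600

(-13.0853, -18.3449, -0.3893, 5.8600)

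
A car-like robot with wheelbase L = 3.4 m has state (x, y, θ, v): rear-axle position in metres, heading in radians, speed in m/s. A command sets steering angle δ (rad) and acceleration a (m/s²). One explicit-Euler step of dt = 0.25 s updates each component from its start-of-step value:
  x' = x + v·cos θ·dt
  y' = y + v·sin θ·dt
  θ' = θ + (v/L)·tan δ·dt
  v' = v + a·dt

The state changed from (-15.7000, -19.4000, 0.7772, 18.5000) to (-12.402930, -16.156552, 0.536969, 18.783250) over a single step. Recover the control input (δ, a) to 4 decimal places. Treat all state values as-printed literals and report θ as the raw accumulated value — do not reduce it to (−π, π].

a = (v'−v)/dt = (0.283250)/0.25 = 1.1330
Δθ = θ'−θ = -0.240231;  (v·dt/L) = 18.5000·0.25/3.4 = 1.360294
tan δ = Δθ·L/(v·dt) = -0.176602  →  δ = -0.1748

δ = -0.1748, a = 1.1330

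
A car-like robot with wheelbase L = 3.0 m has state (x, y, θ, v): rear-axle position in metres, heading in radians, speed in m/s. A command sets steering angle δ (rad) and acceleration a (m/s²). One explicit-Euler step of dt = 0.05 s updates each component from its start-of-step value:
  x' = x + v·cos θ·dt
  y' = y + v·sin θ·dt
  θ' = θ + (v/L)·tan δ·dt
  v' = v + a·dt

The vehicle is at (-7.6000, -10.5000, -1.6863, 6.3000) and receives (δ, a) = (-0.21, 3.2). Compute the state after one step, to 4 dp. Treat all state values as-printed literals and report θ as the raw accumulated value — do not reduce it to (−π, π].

x' = -7.6000 + 6.3000·cos(-1.6863)·0.05 = -7.6363
y' = -10.5000 + 6.3000·sin(-1.6863)·0.05 = -10.8129
θ' = -1.6863 + (6.3000/3.0)·tan(-0.21)·0.05 = -1.7087
v' = 6.3000 + 3.2000·0.05 = 6.4600

(-7.6363, -10.8129, -1.7087, 6.4600)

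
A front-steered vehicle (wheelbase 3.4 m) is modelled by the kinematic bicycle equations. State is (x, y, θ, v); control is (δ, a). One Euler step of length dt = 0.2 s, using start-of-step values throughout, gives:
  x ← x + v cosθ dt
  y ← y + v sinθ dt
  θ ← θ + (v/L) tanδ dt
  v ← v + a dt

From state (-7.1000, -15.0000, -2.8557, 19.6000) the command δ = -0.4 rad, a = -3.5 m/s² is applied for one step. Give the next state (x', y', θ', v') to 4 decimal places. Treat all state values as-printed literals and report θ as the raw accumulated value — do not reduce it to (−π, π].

x' = -7.1000 + 19.6000·cos(-2.8557)·0.2 = -10.8609
y' = -15.0000 + 19.6000·sin(-2.8557)·0.2 = -16.1055
θ' = -2.8557 + (19.6000/3.4)·tan(-0.4)·0.2 = -3.3432
v' = 19.6000 − 3.5000·0.2 = 18.9000

(-10.8609, -16.1055, -3.3432, 18.9000)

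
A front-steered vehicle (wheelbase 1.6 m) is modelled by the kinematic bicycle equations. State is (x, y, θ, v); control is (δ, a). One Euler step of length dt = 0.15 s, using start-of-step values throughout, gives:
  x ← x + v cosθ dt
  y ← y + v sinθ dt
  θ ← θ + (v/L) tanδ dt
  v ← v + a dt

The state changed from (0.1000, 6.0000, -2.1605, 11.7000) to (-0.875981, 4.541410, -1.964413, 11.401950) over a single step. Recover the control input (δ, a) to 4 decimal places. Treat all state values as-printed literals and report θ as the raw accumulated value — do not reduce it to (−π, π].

a = (v'−v)/dt = (-0.298050)/0.15 = -1.9870
Δθ = θ'−θ = 0.196087;  (v·dt/L) = 11.7000·0.15/1.6 = 1.096875
tan δ = Δθ·L/(v·dt) = 0.178769  →  δ = 0.1769

δ = 0.1769, a = -1.9870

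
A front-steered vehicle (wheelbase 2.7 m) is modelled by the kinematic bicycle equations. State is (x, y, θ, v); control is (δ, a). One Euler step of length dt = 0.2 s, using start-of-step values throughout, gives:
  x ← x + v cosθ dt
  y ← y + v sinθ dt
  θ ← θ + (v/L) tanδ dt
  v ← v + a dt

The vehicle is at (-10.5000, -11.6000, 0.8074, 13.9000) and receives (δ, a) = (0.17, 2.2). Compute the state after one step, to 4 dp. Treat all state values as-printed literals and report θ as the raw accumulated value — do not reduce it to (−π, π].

(-8.5780, -9.5915, 0.9841, 14.3400)

x' = -10.5000 + 13.9000·cos(0.8074)·0.2 = -8.5780
y' = -11.6000 + 13.9000·sin(0.8074)·0.2 = -9.5915
θ' = 0.8074 + (13.9000/2.7)·tan(0.17)·0.2 = 0.9841
v' = 13.9000 + 2.2000·0.2 = 14.3400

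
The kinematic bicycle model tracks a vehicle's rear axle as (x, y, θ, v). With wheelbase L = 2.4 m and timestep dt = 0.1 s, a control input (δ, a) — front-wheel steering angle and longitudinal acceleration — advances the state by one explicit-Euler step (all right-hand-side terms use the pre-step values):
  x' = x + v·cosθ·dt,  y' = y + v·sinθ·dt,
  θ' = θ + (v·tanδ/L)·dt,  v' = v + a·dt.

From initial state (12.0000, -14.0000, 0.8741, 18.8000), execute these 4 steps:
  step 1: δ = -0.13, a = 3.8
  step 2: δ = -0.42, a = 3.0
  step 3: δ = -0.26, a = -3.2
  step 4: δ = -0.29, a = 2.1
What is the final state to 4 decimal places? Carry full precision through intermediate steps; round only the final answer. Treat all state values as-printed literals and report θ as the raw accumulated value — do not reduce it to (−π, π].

(18.2421, -10.0570, -0.0394, 19.3700)

after step 1 (δ=-0.13, a=3.8): (13.206372, -12.558103, 0.771689, 19.180000)
after step 2 (δ=-0.42, a=3.0): (14.581068, -11.220592, 0.414803, 19.480000)
after step 3 (δ=-0.26, a=-3.2): (16.363869, -10.435529, 0.198882, 19.160000)
after step 4 (δ=-0.29, a=2.1): (18.242101, -10.056977, -0.039350, 19.370000)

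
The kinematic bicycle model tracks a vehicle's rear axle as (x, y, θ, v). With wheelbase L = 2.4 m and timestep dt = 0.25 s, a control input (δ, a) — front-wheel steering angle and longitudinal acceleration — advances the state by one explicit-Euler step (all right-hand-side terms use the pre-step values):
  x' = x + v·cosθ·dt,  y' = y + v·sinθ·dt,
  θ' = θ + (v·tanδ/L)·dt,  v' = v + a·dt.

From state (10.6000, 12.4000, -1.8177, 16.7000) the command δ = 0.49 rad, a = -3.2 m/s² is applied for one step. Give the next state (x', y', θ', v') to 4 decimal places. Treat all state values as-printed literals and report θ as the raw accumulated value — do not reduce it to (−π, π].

(9.5796, 8.3516, -0.8898, 15.9000)

x' = 10.6000 + 16.7000·cos(-1.8177)·0.25 = 9.5796
y' = 12.4000 + 16.7000·sin(-1.8177)·0.25 = 8.3516
θ' = -1.8177 + (16.7000/2.4)·tan(0.49)·0.25 = -0.8898
v' = 16.7000 − 3.2000·0.25 = 15.9000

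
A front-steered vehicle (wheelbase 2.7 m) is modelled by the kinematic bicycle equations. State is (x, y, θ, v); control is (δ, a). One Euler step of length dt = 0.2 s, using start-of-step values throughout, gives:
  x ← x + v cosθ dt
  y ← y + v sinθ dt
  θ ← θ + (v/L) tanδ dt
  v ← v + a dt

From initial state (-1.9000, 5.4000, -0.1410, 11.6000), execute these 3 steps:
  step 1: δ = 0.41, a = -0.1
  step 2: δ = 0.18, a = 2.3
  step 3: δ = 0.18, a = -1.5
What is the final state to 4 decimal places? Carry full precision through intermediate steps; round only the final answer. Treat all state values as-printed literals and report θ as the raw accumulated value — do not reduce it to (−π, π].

(4.8792, 6.5198, 0.5508, 11.7400)

after step 1 (δ=0.41, a=-0.1): (0.396976, 5.073963, 0.232461, 11.580000)
after step 2 (δ=0.18, a=2.3): (2.650681, 5.607507, 0.388550, 12.040000)
after step 3 (δ=0.18, a=-1.5): (4.879187, 6.519771, 0.550840, 11.740000)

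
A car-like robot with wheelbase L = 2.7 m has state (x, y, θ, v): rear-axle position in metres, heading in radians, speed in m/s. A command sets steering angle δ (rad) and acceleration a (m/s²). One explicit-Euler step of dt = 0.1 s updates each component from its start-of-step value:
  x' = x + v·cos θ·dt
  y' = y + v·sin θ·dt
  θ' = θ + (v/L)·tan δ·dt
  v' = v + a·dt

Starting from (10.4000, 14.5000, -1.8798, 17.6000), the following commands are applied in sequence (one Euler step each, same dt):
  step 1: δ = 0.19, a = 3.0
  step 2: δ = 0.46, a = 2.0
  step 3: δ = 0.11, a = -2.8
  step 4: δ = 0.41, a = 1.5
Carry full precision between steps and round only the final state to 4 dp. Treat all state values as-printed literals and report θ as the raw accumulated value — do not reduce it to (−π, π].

after step 1 (δ=0.19, a=3.0): (9.864767, 12.823359, -1.754436, 17.900000)
after step 2 (δ=0.46, a=2.0): (9.537897, 11.063457, -1.425972, 18.100000)
after step 3 (δ=0.11, a=-2.8): (9.799114, 9.272405, -1.351932, 17.820000)
after step 4 (δ=0.41, a=1.5): (10.186023, 7.532915, -1.065076, 17.970000)

(10.1860, 7.5329, -1.0651, 17.9700)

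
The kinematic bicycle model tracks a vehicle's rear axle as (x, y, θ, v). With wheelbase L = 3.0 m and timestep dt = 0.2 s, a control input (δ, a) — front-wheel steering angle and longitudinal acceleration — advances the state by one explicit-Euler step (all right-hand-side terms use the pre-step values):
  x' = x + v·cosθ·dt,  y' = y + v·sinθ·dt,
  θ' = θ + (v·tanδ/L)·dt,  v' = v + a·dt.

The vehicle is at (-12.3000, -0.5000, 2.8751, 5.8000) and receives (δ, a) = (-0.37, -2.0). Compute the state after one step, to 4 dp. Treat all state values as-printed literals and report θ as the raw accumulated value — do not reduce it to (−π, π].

(-13.4191, -0.1945, 2.7251, 5.4000)

x' = -12.3000 + 5.8000·cos(2.8751)·0.2 = -13.4191
y' = -0.5000 + 5.8000·sin(2.8751)·0.2 = -0.1945
θ' = 2.8751 + (5.8000/3.0)·tan(-0.37)·0.2 = 2.7251
v' = 5.8000 − 2.0000·0.2 = 5.4000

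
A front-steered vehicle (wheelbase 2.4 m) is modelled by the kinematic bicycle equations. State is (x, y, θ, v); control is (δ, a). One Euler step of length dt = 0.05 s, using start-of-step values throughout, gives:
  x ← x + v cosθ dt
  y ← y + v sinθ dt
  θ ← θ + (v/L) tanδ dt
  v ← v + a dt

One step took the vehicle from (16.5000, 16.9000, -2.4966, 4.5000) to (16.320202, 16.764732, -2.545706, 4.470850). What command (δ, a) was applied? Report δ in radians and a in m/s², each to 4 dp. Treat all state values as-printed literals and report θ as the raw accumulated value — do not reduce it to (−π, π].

a = (v'−v)/dt = (-0.029150)/0.05 = -0.5830
Δθ = θ'−θ = -0.049106;  (v·dt/L) = 4.5000·0.05/2.4 = 0.093750
tan δ = Δθ·L/(v·dt) = -0.523797  →  δ = -0.4825

δ = -0.4825, a = -0.5830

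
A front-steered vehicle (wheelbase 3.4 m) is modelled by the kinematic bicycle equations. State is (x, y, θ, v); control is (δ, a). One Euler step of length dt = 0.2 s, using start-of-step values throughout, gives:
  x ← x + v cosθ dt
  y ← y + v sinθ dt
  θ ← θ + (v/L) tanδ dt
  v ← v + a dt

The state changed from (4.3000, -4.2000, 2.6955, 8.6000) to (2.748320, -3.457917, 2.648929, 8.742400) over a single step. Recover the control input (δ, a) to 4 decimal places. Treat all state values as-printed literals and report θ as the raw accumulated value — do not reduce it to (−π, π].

δ = -0.0918, a = 0.7120

a = (v'−v)/dt = (0.142400)/0.2 = 0.7120
Δθ = θ'−θ = -0.046571;  (v·dt/L) = 8.6000·0.2/3.4 = 0.505882
tan δ = Δθ·L/(v·dt) = -0.092059  →  δ = -0.0918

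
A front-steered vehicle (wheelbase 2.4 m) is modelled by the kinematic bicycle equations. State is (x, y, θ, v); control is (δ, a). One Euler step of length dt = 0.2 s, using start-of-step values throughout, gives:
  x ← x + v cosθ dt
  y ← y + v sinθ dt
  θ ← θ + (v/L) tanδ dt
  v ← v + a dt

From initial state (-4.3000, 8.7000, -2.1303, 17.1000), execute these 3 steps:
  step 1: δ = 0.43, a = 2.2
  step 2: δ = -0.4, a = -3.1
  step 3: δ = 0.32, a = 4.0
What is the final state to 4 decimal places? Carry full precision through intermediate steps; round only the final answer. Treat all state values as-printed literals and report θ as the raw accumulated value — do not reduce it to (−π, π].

(-7.4789, -0.6210, -1.6275, 17.7200)

after step 1 (δ=0.43, a=2.2): (-6.115218, 5.801486, -1.476765, 17.540000)
after step 2 (δ=-0.4, a=-3.1): (-5.785843, 2.308983, -2.094748, 16.920000)
after step 3 (δ=0.32, a=4.0): (-7.478876, -0.621050, -1.627489, 17.720000)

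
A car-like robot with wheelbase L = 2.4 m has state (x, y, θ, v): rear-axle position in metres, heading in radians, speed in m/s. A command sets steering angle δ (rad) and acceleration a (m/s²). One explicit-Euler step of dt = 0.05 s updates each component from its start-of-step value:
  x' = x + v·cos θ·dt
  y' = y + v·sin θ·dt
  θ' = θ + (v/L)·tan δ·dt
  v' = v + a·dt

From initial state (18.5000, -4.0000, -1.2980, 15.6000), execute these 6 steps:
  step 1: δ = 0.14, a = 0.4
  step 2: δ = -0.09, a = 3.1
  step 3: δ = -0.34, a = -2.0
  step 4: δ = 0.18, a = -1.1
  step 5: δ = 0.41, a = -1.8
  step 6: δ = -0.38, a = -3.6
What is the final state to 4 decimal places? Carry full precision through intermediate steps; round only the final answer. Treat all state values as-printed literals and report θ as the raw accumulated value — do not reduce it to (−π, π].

(19.7781, -8.5038, -1.3262, 15.3500)

after step 1 (δ=0.14, a=0.4): (18.710152, -4.751157, -1.252200, 15.620000)
after step 2 (δ=-0.09, a=3.1): (18.954787, -5.492854, -1.281567, 15.775000)
after step 3 (δ=-0.34, a=-2.0): (19.179749, -6.248842, -1.397821, 15.675000)
after step 4 (δ=0.18, a=-1.1): (19.314643, -7.020896, -1.338397, 15.620000)
after step 5 (δ=0.41, a=-1.8): (19.494518, -7.780900, -1.196961, 15.530000)
after step 6 (δ=-0.38, a=-3.6): (19.778087, -8.503770, -1.326187, 15.350000)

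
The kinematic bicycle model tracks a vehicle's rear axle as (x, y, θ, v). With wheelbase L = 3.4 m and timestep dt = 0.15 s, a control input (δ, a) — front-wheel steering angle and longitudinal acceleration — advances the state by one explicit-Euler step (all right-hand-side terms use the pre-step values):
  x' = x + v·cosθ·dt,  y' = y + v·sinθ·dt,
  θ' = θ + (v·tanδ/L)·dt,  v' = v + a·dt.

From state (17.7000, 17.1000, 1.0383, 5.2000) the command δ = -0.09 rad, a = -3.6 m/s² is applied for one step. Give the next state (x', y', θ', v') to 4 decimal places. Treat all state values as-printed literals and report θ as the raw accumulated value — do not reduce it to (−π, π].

x' = 17.7000 + 5.2000·cos(1.0383)·0.15 = 18.0960
y' = 17.1000 + 5.2000·sin(1.0383)·0.15 = 17.7720
θ' = 1.0383 + (5.2000/3.4)·tan(-0.09)·0.15 = 1.0176
v' = 5.2000 − 3.6000·0.15 = 4.6600

(18.0960, 17.7720, 1.0176, 4.6600)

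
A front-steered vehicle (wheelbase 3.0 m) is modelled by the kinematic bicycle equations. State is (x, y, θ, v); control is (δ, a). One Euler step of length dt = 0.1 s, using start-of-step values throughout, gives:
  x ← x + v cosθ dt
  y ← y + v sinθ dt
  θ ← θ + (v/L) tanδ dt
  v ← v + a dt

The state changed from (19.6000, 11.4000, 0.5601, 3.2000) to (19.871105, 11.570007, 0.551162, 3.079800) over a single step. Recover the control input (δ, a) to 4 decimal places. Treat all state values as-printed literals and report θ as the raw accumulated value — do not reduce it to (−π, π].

a = (v'−v)/dt = (-0.120200)/0.1 = -1.2020
Δθ = θ'−θ = -0.008938;  (v·dt/L) = 3.2000·0.1/3.0 = 0.106667
tan δ = Δθ·L/(v·dt) = -0.083794  →  δ = -0.0836

δ = -0.0836, a = -1.2020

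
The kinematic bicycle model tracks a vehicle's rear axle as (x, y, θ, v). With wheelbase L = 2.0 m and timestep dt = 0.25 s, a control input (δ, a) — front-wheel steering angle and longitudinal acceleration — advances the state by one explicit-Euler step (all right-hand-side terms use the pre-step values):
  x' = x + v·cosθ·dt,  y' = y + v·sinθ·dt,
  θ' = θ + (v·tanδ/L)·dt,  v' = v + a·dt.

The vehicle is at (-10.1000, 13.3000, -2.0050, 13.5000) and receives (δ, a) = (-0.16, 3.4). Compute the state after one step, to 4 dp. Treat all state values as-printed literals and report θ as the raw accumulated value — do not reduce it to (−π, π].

x' = -10.1000 + 13.5000·cos(-2.0050)·0.25 = -11.5198
y' = 13.3000 + 13.5000·sin(-2.0050)·0.25 = 10.2382
θ' = -2.0050 + (13.5000/2.0)·tan(-0.16)·0.25 = -2.2773
v' = 13.5000 + 3.4000·0.25 = 14.3500

(-11.5198, 10.2382, -2.2773, 14.3500)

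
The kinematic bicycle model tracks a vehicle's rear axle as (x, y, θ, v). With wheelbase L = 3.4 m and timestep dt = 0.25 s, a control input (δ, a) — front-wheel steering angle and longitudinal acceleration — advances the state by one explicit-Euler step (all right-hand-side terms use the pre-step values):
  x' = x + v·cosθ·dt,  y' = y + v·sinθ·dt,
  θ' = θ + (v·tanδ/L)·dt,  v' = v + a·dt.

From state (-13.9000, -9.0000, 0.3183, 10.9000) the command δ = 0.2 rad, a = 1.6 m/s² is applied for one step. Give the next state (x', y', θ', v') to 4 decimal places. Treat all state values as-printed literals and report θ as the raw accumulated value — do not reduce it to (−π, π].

x' = -13.9000 + 10.9000·cos(0.3183)·0.25 = -11.3119
y' = -9.0000 + 10.9000·sin(0.3183)·0.25 = -8.1472
θ' = 0.3183 + (10.9000/3.4)·tan(0.2)·0.25 = 0.4808
v' = 10.9000 + 1.6000·0.25 = 11.3000

(-11.3119, -8.1472, 0.4808, 11.3000)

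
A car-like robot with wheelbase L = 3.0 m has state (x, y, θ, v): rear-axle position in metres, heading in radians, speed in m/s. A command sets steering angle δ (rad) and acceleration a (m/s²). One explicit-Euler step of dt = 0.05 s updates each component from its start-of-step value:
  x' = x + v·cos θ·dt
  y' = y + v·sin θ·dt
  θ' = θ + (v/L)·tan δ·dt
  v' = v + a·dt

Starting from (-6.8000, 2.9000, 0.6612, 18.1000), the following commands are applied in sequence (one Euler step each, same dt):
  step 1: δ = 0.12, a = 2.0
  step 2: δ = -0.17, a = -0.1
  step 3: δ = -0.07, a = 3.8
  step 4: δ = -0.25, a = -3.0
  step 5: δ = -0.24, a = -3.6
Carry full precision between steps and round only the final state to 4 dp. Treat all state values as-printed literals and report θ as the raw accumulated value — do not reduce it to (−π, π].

after step 1 (δ=0.12, a=2.0): (-6.085723, 3.455728, 0.697575, 18.200000)
after step 2 (δ=-0.17, a=-0.1): (-5.388297, 4.040277, 0.645506, 18.195000)
after step 3 (δ=-0.07, a=3.8): (-4.661593, 4.587584, 0.624243, 18.385000)
after step 4 (δ=-0.25, a=-3.0): (-3.915708, 5.124871, 0.546002, 18.235000)
after step 5 (δ=-0.24, a=-3.6): (-3.136520, 5.598320, 0.471629, 18.055000)

(-3.1365, 5.5983, 0.4716, 18.0550)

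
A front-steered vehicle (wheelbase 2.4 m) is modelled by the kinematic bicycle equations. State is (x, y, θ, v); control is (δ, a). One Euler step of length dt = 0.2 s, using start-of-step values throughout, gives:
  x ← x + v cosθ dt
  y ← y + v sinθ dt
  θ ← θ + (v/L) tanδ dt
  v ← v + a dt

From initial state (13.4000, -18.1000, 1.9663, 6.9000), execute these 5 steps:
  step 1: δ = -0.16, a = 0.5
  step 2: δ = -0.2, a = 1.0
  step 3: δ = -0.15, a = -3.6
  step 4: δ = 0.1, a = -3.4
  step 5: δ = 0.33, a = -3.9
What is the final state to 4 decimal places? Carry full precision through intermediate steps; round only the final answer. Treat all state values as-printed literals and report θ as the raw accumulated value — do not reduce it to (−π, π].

(11.8945, -11.6370, 1.8843, 5.0200)

after step 1 (δ=-0.16, a=0.5): (12.868323, -16.826532, 1.873507, 7.000000)
after step 2 (δ=-0.2, a=1.0): (12.450971, -15.490188, 1.755259, 7.200000)
after step 3 (δ=-0.15, a=-3.6): (12.186848, -14.074617, 1.664578, 6.480000)
after step 4 (δ=0.1, a=-3.4): (12.065485, -12.784312, 1.718759, 5.800000)
after step 5 (δ=0.33, a=-3.9): (11.894474, -11.636987, 1.884313, 5.020000)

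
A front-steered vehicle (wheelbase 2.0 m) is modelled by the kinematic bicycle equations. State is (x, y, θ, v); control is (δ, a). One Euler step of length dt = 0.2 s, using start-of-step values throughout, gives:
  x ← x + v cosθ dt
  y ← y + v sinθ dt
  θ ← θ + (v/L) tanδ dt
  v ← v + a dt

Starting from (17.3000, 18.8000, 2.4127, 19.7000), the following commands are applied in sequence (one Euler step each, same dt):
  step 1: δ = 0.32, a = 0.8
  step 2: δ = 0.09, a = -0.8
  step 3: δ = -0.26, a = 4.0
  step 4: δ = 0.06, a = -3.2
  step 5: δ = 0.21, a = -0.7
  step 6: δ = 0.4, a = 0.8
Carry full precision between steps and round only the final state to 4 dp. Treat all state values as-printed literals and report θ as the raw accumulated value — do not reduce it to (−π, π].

(-4.9708, 23.6668, 4.1009, 19.8800)

after step 1 (δ=0.32, a=0.8): (14.361105, 21.424214, 3.065537, 19.860000)
after step 2 (δ=0.09, a=-0.8): (10.400588, 21.726015, 3.244761, 19.700000)
after step 3 (δ=-0.26, a=4.0): (6.481537, 21.320251, 2.720699, 20.500000)
after step 4 (δ=0.06, a=-3.2): (2.739368, 22.995415, 2.843847, 19.860000)
after step 5 (δ=0.21, a=-0.7): (-1.057864, 24.160665, 3.267148, 19.720000)
after step 6 (δ=0.4, a=0.8): (-4.970819, 23.666776, 4.100896, 19.880000)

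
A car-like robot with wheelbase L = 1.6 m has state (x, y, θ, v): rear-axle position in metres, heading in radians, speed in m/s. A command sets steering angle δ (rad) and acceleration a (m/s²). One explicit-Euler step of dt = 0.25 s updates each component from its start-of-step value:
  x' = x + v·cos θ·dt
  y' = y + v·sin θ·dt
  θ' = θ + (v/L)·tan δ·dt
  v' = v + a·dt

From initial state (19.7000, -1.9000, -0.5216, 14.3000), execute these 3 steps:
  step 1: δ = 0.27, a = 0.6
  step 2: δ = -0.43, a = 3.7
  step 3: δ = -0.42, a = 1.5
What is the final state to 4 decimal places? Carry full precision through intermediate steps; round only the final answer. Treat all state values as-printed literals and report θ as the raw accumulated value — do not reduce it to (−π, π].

(28.6662, -6.4333, -2.0115, 15.7500)

after step 1 (δ=0.27, a=0.6): (22.799607, -3.681308, 0.096781, 14.450000)
after step 2 (δ=-0.43, a=3.7): (26.395202, -3.332231, -0.938699, 15.375000)
after step 3 (δ=-0.42, a=1.5): (28.666237, -6.433330, -2.011520, 15.750000)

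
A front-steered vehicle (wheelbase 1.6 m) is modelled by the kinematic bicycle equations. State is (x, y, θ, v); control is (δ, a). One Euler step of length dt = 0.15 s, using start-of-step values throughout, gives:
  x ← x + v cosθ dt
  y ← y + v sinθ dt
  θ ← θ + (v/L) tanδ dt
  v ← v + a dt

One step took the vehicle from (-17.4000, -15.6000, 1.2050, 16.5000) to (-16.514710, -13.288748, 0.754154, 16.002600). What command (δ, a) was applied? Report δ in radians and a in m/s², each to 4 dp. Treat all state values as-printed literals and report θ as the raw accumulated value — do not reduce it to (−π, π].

δ = -0.2836, a = -3.3160

a = (v'−v)/dt = (-0.497400)/0.15 = -3.3160
Δθ = θ'−θ = -0.450846;  (v·dt/L) = 16.5000·0.15/1.6 = 1.546875
tan δ = Δθ·L/(v·dt) = -0.291456  →  δ = -0.2836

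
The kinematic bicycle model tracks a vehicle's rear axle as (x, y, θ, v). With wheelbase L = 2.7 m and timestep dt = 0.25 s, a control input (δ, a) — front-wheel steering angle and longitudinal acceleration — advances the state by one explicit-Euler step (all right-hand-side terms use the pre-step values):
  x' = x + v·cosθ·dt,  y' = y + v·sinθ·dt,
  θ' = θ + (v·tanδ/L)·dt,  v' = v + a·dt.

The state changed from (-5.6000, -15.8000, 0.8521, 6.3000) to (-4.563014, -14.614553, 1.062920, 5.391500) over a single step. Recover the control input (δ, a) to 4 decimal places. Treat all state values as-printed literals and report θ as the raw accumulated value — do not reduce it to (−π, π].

a = (v'−v)/dt = (-0.908500)/0.25 = -3.6340
Δθ = θ'−θ = 0.210820;  (v·dt/L) = 6.3000·0.25/2.7 = 0.583333
tan δ = Δθ·L/(v·dt) = 0.361406  →  δ = 0.3468

δ = 0.3468, a = -3.6340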